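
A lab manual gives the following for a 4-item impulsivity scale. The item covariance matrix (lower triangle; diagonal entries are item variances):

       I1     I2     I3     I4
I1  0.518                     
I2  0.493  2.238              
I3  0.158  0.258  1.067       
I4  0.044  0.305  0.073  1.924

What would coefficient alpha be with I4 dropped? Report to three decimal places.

Remaining items: I1, I2, I3 (k = 3).
Σσ²ᵢ = 0.518 + 2.238 + 1.067 = 3.823
σ²_total = 3.823 + 2 × 0.909 = 5.641
α (item deleted) = (3/2)·(1 − 3.823/5.641) = 0.483

coefficient alpha = 0.483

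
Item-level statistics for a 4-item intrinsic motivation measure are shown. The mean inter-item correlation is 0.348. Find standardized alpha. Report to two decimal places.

Standardized α = k·r̄ / (1 + (k−1)·r̄) = 4 × 0.348 / (1 + 3 × 0.348)
  = 1.3920 / 2.0440 = 0.68

standardized alpha = 0.68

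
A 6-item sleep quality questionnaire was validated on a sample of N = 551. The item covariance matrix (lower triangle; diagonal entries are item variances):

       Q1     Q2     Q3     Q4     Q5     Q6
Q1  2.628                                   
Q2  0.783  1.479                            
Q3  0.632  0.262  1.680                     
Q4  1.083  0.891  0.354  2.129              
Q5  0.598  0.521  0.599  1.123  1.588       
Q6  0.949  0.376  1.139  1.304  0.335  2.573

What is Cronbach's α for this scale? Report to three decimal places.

Σσ²ᵢ = 2.628 + 1.479 + 1.680 + 2.129 + 1.588 + 2.573 = 12.077
Σ_{i<j} σ_ij = 10.949
σ²_T = 12.077 + 2 × 10.949 = 33.975
α = (k/(k−1))·(1 − Σσ²ᵢ/σ²_T) = (6/5)·(1 − 12.077/33.975) = 0.773

α = 0.773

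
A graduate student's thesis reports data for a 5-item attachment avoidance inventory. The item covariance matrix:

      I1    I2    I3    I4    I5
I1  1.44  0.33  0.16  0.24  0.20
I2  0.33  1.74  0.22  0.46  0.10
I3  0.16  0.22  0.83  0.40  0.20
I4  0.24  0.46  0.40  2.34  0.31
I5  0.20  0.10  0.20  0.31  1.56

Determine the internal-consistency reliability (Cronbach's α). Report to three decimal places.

ΣVar(i) = 1.44 + 1.74 + 0.83 + 2.34 + 1.56 = 7.91
Sum of off-diagonal covariances = 2.62
total variance = 7.91 + 2 × 2.62 = 13.15
α = (k/(k−1))·(1 − ΣVar(i)/total variance) = (5/4)·(1 − 7.91/13.15) = 0.498

α = 0.498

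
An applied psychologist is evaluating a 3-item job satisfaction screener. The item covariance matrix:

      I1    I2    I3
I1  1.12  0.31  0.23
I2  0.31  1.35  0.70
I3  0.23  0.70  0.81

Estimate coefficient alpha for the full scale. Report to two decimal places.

α = 0.65

sum of item variances = 1.12 + 1.35 + 0.81 = 3.28
Σ_{i<j} σ_ij = 1.24
σ²_T = 3.28 + 2 × 1.24 = 5.76
α = (k/(k−1))·(1 − sum of item variances/σ²_T) = (3/2)·(1 − 3.28/5.76) = 0.65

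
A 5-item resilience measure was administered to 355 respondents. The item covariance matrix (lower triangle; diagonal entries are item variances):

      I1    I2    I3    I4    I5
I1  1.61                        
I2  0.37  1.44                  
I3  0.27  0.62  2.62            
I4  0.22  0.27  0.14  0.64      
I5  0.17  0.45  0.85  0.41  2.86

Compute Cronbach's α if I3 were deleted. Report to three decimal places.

Remaining items: I1, I2, I4, I5 (k = 4).
Σσᵢ² = 1.61 + 1.44 + 0.64 + 2.86 = 6.55
σ²_T = 6.55 + 2 × 1.89 = 10.33
α (item deleted) = (4/3)·(1 − 6.55/10.33) = 0.488

α = 0.488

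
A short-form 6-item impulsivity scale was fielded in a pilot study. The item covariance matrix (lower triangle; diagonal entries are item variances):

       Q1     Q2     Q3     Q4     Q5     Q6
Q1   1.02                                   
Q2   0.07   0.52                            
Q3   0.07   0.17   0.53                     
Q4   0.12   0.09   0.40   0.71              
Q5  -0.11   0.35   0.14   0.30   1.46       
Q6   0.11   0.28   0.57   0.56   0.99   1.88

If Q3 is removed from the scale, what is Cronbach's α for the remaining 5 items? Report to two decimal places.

Cronbach's α = 0.62

Remaining items: Q1, Q2, Q4, Q5, Q6 (k = 5).
sum of item variances = 1.02 + 0.52 + 0.71 + 1.46 + 1.88 = 5.59
total variance = 5.59 + 2 × 2.76 = 11.11
α (item deleted) = (5/4)·(1 − 5.59/11.11) = 0.62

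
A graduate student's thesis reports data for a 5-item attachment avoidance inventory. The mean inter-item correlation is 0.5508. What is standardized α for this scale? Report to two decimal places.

α = 0.86

Standardized α = k·r̄ / (1 + (k−1)·r̄) = 5 × 0.5508 / (1 + 4 × 0.5508)
  = 2.7540 / 3.2032 = 0.86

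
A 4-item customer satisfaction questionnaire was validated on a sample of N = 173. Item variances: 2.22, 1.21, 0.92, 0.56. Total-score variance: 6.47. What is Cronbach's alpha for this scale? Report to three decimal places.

α = 0.321

sum of item variances = 2.22 + 1.21 + 0.92 + 0.56 = 4.91
α = (k/(k−1))·(1 − sum of item variances/σ²_total) = (4/3)·(1 − 4.91/6.47) = 0.321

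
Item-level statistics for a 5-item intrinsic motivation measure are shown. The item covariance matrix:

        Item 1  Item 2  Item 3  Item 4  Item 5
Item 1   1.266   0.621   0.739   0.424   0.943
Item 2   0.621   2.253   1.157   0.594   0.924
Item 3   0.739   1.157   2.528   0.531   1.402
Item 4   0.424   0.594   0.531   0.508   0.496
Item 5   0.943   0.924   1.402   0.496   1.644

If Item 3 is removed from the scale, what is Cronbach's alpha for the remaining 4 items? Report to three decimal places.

Remaining items: Item 1, Item 2, Item 4, Item 5 (k = 4).
ΣVar(i) = 1.266 + 2.253 + 0.508 + 1.644 = 5.671
total variance = 5.671 + 2 × 4.002 = 13.675
α (item deleted) = (4/3)·(1 − 5.671/13.675) = 0.780

α = 0.780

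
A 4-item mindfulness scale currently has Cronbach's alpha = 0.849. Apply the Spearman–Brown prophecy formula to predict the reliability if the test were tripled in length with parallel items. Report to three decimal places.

predicted reliability = 0.944

Length factor m = 3
α' = m·α / (1 + (m−1)·α)
   = 3 × 0.849 / (1 + (3 − 1) × 0.849)
   = 2.5470 / 2.6980 = 0.944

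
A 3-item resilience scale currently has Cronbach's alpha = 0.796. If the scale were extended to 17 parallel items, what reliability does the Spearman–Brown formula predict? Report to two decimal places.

Length factor m = 17/3 = 5.6667
α' = m·α / (1 + (m−1)·α)
   = 17/3 × 0.796 / (1 + (17/3 − 1) × 0.796)
   = 4.5107 / 4.7147 = 0.96

predicted reliability = 0.96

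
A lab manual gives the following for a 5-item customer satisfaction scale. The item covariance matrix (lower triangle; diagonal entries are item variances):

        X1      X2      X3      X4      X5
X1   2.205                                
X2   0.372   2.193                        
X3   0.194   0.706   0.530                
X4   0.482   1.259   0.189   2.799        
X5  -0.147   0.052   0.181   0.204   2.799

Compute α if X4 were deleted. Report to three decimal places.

α = 0.347

Remaining items: X1, X2, X3, X5 (k = 4).
Σσ²ᵢ = 2.205 + 2.193 + 0.530 + 2.799 = 7.727
σ²_total = 7.727 + 2 × 1.358 = 10.443
α (item deleted) = (4/3)·(1 − 7.727/10.443) = 0.347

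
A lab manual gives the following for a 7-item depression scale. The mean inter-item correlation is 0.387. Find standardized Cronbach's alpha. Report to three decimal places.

Standardized α = k·r̄ / (1 + (k−1)·r̄) = 7 × 0.387 / (1 + 6 × 0.387)
  = 2.7090 / 3.3220 = 0.815

α = 0.815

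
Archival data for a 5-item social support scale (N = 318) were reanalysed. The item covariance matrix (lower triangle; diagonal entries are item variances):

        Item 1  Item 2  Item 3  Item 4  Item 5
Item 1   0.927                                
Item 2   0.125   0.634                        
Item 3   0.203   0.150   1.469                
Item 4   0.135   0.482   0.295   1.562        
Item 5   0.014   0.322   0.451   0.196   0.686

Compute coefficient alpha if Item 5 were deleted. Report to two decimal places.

α = 0.50

Remaining items: Item 1, Item 2, Item 3, Item 4 (k = 4).
ΣVar(i) = 0.927 + 0.634 + 1.469 + 1.562 = 4.592
σ²_total = 4.592 + 2 × 1.390 = 7.372
α (item deleted) = (4/3)·(1 − 4.592/7.372) = 0.50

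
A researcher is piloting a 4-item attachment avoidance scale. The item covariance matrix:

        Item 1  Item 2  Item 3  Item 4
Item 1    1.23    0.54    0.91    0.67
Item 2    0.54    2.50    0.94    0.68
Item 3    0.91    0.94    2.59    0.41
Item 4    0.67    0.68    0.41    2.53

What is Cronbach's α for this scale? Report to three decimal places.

α = 0.645

Σσ²ᵢ = 1.23 + 2.50 + 2.59 + 2.53 = 8.85
Sum of the distinct covariances = 4.15
σ²_T = 8.85 + 2 × 4.15 = 17.15
α = (k/(k−1))·(1 − Σσ²ᵢ/σ²_T) = (4/3)·(1 − 8.85/17.15) = 0.645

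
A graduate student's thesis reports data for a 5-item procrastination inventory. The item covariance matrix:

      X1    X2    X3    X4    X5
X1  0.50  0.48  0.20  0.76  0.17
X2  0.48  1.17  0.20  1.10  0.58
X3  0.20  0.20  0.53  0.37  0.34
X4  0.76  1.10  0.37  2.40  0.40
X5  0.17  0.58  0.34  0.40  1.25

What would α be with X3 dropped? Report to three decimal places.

Remaining items: X1, X2, X4, X5 (k = 4).
Σσᵢ² = 0.50 + 1.17 + 2.40 + 1.25 = 5.32
total variance = 5.32 + 2 × 3.49 = 12.30
α (item deleted) = (4/3)·(1 − 5.32/12.30) = 0.757

α = 0.757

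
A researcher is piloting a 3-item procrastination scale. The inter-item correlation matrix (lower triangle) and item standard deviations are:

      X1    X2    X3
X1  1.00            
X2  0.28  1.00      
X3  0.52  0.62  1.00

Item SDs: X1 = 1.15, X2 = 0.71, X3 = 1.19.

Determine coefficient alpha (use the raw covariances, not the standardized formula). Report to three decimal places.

Σσ²ᵢ = 1.15² + 0.71² + 1.19² = 3.2427
Covariances σ_ij = r_ij · s_i · s_j:
  σ(X1,X2) = 0.28 × 1.15 × 0.71 = 0.2286
  σ(X1,X3) = 0.52 × 1.15 × 1.19 = 0.7116
  σ(X2,X3) = 0.62 × 0.71 × 1.19 = 0.5238
σ²_T = Σσ²ᵢ + 2·Σσ_ij = 3.2427 + 2 × 1.4640 = 6.1707
α = (3/2)·(1 − 3.2427/6.1707) = 0.712

α = 0.712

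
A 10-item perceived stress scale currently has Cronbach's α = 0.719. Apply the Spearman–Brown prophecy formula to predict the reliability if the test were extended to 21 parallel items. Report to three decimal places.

Length factor m = 21/10 = 2.1000
α' = m·α / (1 + (m−1)·α)
   = 21/10 × 0.719 / (1 + (21/10 − 1) × 0.719)
   = 1.5099 / 1.7909 = 0.843

predicted reliability = 0.843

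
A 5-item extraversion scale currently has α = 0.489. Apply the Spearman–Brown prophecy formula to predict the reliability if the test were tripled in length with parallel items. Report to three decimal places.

Length factor m = 3
α' = m·α / (1 + (m−1)·α)
   = 3 × 0.489 / (1 + (3 − 1) × 0.489)
   = 1.4670 / 1.9780 = 0.742

predicted reliability = 0.742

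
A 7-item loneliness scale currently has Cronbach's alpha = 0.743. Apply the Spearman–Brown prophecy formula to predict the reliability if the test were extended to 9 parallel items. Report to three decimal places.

predicted reliability = 0.788

Length factor m = 9/7 = 1.2857
α' = m·α / (1 + (m−1)·α)
   = 9/7 × 0.743 / (1 + (9/7 − 1) × 0.743)
   = 0.9553 / 1.2123 = 0.788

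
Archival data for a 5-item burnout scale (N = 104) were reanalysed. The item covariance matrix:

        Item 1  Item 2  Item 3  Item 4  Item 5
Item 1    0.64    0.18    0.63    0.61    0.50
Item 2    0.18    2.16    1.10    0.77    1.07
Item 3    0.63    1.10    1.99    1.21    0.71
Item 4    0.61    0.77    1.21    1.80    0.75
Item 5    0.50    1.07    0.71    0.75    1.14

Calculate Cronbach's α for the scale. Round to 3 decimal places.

sum of item variances = 0.64 + 2.16 + 1.99 + 1.80 + 1.14 = 7.73
Sum of off-diagonal covariances = 7.53
σ²_T = 7.73 + 2 × 7.53 = 22.79
α = (k/(k−1))·(1 − sum of item variances/σ²_T) = (5/4)·(1 − 7.73/22.79) = 0.826

Cronbach's α = 0.826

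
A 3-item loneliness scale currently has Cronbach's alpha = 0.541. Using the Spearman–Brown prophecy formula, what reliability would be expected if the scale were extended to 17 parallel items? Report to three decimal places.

Length factor m = 17/3 = 5.6667
α' = m·α / (1 + (m−1)·α)
   = 17/3 × 0.541 / (1 + (17/3 − 1) × 0.541)
   = 3.0657 / 3.5247 = 0.870

predicted reliability = 0.870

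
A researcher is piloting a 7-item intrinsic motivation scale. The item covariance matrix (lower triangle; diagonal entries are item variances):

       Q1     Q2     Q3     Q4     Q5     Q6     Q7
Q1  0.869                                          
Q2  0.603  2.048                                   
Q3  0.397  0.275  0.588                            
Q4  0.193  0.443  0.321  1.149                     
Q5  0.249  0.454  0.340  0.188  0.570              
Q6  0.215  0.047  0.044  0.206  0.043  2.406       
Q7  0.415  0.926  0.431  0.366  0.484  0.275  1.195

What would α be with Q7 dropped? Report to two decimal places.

α = 0.62

Remaining items: Q1, Q2, Q3, Q4, Q5, Q6 (k = 6).
Σσ²ᵢ = 0.869 + 2.048 + 0.588 + 1.149 + 0.570 + 2.406 = 7.630
total variance = 7.630 + 2 × 4.018 = 15.666
α (item deleted) = (6/5)·(1 − 7.630/15.666) = 0.62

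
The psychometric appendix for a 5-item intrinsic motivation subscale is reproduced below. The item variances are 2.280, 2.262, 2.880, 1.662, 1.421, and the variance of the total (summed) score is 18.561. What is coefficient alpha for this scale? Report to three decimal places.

α = 0.543

Σσ²ᵢ = 2.280 + 2.262 + 2.880 + 1.662 + 1.421 = 10.505
α = (k/(k−1))·(1 − Σσ²ᵢ/total variance) = (5/4)·(1 − 10.505/18.561) = 0.543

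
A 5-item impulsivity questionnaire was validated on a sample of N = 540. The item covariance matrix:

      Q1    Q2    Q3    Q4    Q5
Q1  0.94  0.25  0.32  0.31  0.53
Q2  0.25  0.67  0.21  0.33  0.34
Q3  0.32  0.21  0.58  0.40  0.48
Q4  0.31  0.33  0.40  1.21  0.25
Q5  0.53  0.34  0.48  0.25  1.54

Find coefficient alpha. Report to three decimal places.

sum of item variances = 0.94 + 0.67 + 0.58 + 1.21 + 1.54 = 4.94
Σ_{i<j} σ_ij = 3.42
σ²_T = 4.94 + 2 × 3.42 = 11.78
α = (k/(k−1))·(1 − sum of item variances/σ²_T) = (5/4)·(1 − 4.94/11.78) = 0.726

coefficient alpha = 0.726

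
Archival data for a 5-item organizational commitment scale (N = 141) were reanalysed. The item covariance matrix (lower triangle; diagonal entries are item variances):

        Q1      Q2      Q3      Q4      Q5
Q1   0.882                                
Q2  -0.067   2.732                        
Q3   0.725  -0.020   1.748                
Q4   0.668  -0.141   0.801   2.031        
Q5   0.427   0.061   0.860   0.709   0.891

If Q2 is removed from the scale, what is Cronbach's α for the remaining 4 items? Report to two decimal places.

α = 0.80

Remaining items: Q1, Q3, Q4, Q5 (k = 4).
sum of item variances = 0.882 + 1.748 + 2.031 + 0.891 = 5.552
Var(T) = 5.552 + 2 × 4.190 = 13.932
α (item deleted) = (4/3)·(1 − 5.552/13.932) = 0.80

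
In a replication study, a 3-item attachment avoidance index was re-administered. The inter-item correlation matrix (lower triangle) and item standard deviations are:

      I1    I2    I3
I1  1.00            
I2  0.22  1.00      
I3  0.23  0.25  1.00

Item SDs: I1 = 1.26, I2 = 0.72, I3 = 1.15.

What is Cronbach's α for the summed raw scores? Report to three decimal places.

α = 0.452

Σσ²ᵢ = 1.26² + 0.72² + 1.15² = 3.4285
Covariances σ_ij = r_ij · s_i · s_j:
  σ(I1,I2) = 0.22 × 1.26 × 0.72 = 0.1996
  σ(I1,I3) = 0.23 × 1.26 × 1.15 = 0.3333
  σ(I2,I3) = 0.25 × 0.72 × 1.15 = 0.2070
σ²_T = Σσ²ᵢ + 2·Σσ_ij = 3.4285 + 2 × 0.7399 = 4.9083
α = (3/2)·(1 − 3.4285/4.9083) = 0.452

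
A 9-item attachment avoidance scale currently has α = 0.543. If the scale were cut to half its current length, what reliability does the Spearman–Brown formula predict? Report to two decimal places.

predicted reliability = 0.37

Length factor m = 1/2
α' = m·α / (1 − (1−m)·α)
   = 1/2 × 0.543 / (1 − (1 − 1/2) × 0.543)
   = 0.2715 / 0.7285 = 0.37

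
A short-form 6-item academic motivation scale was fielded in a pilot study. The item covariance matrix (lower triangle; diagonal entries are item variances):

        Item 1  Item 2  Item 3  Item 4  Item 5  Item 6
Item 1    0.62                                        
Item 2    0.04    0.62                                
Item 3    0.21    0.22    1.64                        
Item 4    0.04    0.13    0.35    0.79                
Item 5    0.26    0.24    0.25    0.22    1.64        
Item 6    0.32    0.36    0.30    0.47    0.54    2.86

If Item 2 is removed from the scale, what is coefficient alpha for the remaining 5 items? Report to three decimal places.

α = 0.549

Remaining items: Item 1, Item 3, Item 4, Item 5, Item 6 (k = 5).
sum of item variances = 0.62 + 1.64 + 0.79 + 1.64 + 2.86 = 7.55
σ²_T = 7.55 + 2 × 2.96 = 13.47
α (item deleted) = (5/4)·(1 − 7.55/13.47) = 0.549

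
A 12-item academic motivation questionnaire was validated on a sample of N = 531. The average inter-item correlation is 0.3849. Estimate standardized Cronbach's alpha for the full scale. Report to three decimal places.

Standardized α = k·r̄ / (1 + (k−1)·r̄) = 12 × 0.3849 / (1 + 11 × 0.3849)
  = 4.6188 / 5.2339 = 0.882

standardized Cronbach's alpha = 0.882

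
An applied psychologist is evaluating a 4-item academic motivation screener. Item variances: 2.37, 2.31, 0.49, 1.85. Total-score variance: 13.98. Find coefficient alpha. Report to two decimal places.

ΣVar(i) = 2.37 + 2.31 + 0.49 + 1.85 = 7.02
α = (k/(k−1))·(1 − ΣVar(i)/σ²_T) = (4/3)·(1 − 7.02/13.98) = 0.66

α = 0.66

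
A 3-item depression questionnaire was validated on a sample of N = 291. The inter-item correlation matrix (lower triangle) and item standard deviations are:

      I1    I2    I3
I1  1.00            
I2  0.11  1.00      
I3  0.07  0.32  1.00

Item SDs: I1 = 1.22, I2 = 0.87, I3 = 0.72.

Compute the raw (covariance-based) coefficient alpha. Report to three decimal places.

α = 0.323

Σσ²ᵢ = 1.22² + 0.87² + 0.72² = 2.7637
Covariances σ_ij = r_ij · s_i · s_j:
  σ(I1,I2) = 0.11 × 1.22 × 0.87 = 0.1168
  σ(I1,I3) = 0.07 × 1.22 × 0.72 = 0.0615
  σ(I2,I3) = 0.32 × 0.87 × 0.72 = 0.2004
σ²_T = Σσ²ᵢ + 2·Σσ_ij = 2.7637 + 2 × 0.3787 = 3.5211
α = (3/2)·(1 − 2.7637/3.5211) = 0.323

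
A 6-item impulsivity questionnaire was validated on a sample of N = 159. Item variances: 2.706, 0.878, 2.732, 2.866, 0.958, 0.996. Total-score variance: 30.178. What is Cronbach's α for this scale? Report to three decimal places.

Σσᵢ² = 2.706 + 0.878 + 2.732 + 2.866 + 0.958 + 0.996 = 11.136
α = (k/(k−1))·(1 − Σσᵢ²/Var(T)) = (6/5)·(1 − 11.136/30.178) = 0.757

α = 0.757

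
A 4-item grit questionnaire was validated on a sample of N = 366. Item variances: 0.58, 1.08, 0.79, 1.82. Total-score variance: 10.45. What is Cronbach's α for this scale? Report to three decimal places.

α = 0.789

ΣVar(i) = 0.58 + 1.08 + 0.79 + 1.82 = 4.27
α = (k/(k−1))·(1 − ΣVar(i)/Var(T)) = (4/3)·(1 − 4.27/10.45) = 0.789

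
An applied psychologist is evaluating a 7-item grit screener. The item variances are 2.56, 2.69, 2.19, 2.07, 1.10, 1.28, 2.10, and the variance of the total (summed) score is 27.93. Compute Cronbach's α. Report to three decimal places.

α = 0.582

ΣVar(i) = 2.56 + 2.69 + 2.19 + 2.07 + 1.10 + 1.28 + 2.10 = 13.99
α = (k/(k−1))·(1 − ΣVar(i)/σ²_T) = (7/6)·(1 − 13.99/27.93) = 0.582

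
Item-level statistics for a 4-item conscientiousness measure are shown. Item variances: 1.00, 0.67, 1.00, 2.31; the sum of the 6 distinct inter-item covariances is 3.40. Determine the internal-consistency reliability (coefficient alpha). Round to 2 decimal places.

coefficient alpha = 0.77

sum of item variances = 1.00 + 0.67 + 1.00 + 2.31 = 4.98
Sum of distinct covariances = 3.40
σ²_total = sum of item variances + 2·Σcov = 4.98 + 2 × 3.40 = 11.78
α = (4/3)·(1 − 4.98/11.78) = 0.77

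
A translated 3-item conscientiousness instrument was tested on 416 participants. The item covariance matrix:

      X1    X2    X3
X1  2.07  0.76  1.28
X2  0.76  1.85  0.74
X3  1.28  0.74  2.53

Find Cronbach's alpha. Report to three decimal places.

Cronbach's alpha = 0.694

Σσᵢ² = 2.07 + 1.85 + 2.53 = 6.45
Sum of off-diagonal covariances = 2.78
σ²_total = 6.45 + 2 × 2.78 = 12.01
α = (k/(k−1))·(1 − Σσᵢ²/σ²_total) = (3/2)·(1 − 6.45/12.01) = 0.694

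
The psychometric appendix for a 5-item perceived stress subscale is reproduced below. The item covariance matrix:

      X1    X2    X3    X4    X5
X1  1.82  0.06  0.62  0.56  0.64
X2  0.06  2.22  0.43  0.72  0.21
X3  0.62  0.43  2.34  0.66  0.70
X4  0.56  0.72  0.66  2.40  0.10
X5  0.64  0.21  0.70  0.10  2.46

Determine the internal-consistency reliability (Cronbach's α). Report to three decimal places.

Σσ²ᵢ = 1.82 + 2.22 + 2.34 + 2.40 + 2.46 = 11.24
Sum of the distinct covariances = 4.70
σ²_T = 11.24 + 2 × 4.70 = 20.64
α = (k/(k−1))·(1 − Σσ²ᵢ/σ²_T) = (5/4)·(1 − 11.24/20.64) = 0.569

α = 0.569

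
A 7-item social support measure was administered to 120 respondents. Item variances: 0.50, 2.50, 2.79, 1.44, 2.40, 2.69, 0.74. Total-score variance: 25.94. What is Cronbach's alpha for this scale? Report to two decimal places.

Cronbach's alpha = 0.58

ΣVar(i) = 0.50 + 2.50 + 2.79 + 1.44 + 2.40 + 2.69 + 0.74 = 13.06
α = (k/(k−1))·(1 − ΣVar(i)/Var(T)) = (7/6)·(1 − 13.06/25.94) = 0.58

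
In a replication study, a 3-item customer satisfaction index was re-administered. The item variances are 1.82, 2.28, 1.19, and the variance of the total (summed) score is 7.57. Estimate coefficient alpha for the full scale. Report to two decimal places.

coefficient alpha = 0.45

ΣVar(i) = 1.82 + 2.28 + 1.19 = 5.29
α = (k/(k−1))·(1 − ΣVar(i)/total variance) = (3/2)·(1 − 5.29/7.57) = 0.45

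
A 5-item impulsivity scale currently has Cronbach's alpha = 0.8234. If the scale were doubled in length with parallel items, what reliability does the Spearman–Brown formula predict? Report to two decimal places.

predicted reliability = 0.90

Length factor m = 2
α' = m·α / (1 + (m−1)·α)
   = 2 × 0.8234 / (1 + (2 − 1) × 0.8234)
   = 1.6468 / 1.8234 = 0.90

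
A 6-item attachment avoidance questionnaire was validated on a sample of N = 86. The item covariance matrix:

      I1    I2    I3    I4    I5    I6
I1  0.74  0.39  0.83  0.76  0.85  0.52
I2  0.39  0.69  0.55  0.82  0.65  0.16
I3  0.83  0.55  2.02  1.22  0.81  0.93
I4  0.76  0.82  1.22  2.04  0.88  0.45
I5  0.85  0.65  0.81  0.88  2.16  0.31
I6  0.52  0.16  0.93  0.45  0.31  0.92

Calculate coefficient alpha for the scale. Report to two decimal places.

coefficient alpha = 0.84

Σσᵢ² = 0.74 + 0.69 + 2.02 + 2.04 + 2.16 + 0.92 = 8.57
Sum of off-diagonal covariances = 10.13
σ²_T = 8.57 + 2 × 10.13 = 28.83
α = (k/(k−1))·(1 − Σσᵢ²/σ²_T) = (6/5)·(1 − 8.57/28.83) = 0.84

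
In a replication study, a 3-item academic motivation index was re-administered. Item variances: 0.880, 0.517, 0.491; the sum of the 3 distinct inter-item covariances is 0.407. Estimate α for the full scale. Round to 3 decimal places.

α = 0.452

ΣVar(i) = 0.880 + 0.517 + 0.491 = 1.888
Sum of distinct covariances = 0.407
σ²_T = ΣVar(i) + 2·Σcov = 1.888 + 2 × 0.407 = 2.702
α = (3/2)·(1 − 1.888/2.702) = 0.452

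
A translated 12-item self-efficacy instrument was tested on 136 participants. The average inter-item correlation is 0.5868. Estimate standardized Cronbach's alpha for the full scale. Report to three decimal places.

α = 0.945

Standardized α = k·r̄ / (1 + (k−1)·r̄) = 12 × 0.5868 / (1 + 11 × 0.5868)
  = 7.0416 / 7.4548 = 0.945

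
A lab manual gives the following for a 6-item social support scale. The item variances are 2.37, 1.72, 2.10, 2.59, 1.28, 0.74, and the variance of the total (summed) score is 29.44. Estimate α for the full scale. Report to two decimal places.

α = 0.76

ΣVar(i) = 2.37 + 1.72 + 2.10 + 2.59 + 1.28 + 0.74 = 10.80
α = (k/(k−1))·(1 − ΣVar(i)/σ²_total) = (6/5)·(1 − 10.80/29.44) = 0.76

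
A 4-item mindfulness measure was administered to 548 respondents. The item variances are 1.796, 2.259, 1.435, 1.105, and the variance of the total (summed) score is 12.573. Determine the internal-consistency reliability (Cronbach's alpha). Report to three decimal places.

sum of item variances = 1.796 + 2.259 + 1.435 + 1.105 = 6.595
α = (k/(k−1))·(1 − sum of item variances/σ²_T) = (4/3)·(1 − 6.595/12.573) = 0.634

α = 0.634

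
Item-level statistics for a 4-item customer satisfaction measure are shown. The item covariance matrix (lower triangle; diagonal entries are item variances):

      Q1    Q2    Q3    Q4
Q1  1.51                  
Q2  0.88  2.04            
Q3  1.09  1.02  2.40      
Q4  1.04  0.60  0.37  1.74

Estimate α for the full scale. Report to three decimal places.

ΣVar(i) = 1.51 + 2.04 + 2.40 + 1.74 = 7.69
Σ_{i<j} σ_ij = 5.00
total variance = 7.69 + 2 × 5.00 = 17.69
α = (k/(k−1))·(1 − ΣVar(i)/total variance) = (4/3)·(1 − 7.69/17.69) = 0.754

α = 0.754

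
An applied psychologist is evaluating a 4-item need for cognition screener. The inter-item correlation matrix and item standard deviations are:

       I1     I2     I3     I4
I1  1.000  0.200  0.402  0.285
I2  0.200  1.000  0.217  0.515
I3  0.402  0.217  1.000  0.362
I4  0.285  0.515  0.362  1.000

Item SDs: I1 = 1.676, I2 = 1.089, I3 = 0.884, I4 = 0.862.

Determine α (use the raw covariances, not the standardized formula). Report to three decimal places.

α = 0.612

Σσ²ᵢ = 1.676² + 1.089² + 0.884² + 0.862² = 5.5194
Covariances σ_ij = r_ij · s_i · s_j:
  σ(I1,I2) = 0.200 × 1.676 × 1.089 = 0.3650
  σ(I1,I3) = 0.402 × 1.676 × 0.884 = 0.5956
  σ(I1,I4) = 0.285 × 1.676 × 0.862 = 0.4117
  σ(I2,I3) = 0.217 × 1.089 × 0.884 = 0.2089
  σ(I2,I4) = 0.515 × 1.089 × 0.862 = 0.4834
  σ(I3,I4) = 0.362 × 0.884 × 0.862 = 0.2758
σ²_T = Σσ²ᵢ + 2·Σσ_ij = 5.5194 + 2 × 2.3404 = 10.2002
α = (4/3)·(1 − 5.5194/10.2002) = 0.612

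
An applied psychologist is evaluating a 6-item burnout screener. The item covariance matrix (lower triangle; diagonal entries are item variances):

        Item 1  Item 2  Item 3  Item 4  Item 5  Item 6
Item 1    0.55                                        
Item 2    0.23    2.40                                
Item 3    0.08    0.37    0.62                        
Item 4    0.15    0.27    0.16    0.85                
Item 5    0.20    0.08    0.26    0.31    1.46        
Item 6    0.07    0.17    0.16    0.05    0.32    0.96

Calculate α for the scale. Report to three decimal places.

sum of item variances = 0.55 + 2.40 + 0.62 + 0.85 + 1.46 + 0.96 = 6.84
Sum of off-diagonal covariances = 2.88
total variance = 6.84 + 2 × 2.88 = 12.60
α = (k/(k−1))·(1 − sum of item variances/total variance) = (6/5)·(1 − 6.84/12.60) = 0.549

α = 0.549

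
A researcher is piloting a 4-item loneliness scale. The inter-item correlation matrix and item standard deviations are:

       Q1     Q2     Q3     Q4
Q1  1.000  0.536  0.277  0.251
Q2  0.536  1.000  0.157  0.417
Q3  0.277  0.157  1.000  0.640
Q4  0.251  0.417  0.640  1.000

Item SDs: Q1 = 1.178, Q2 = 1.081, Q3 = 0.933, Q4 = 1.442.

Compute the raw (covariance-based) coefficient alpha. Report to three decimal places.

α = 0.704

Σσ²ᵢ = 1.178² + 1.081² + 0.933² + 1.442² = 5.5061
Covariances σ_ij = r_ij · s_i · s_j:
  σ(Q1,Q2) = 0.536 × 1.178 × 1.081 = 0.6826
  σ(Q1,Q3) = 0.277 × 1.178 × 0.933 = 0.3044
  σ(Q1,Q4) = 0.251 × 1.178 × 1.442 = 0.4264
  σ(Q2,Q3) = 0.157 × 1.081 × 0.933 = 0.1583
  σ(Q2,Q4) = 0.417 × 1.081 × 1.442 = 0.6500
  σ(Q3,Q4) = 0.640 × 0.933 × 1.442 = 0.8610
σ²_T = Σσ²ᵢ + 2·Σσ_ij = 5.5061 + 2 × 3.0827 = 11.6715
α = (4/3)·(1 − 5.5061/11.6715) = 0.704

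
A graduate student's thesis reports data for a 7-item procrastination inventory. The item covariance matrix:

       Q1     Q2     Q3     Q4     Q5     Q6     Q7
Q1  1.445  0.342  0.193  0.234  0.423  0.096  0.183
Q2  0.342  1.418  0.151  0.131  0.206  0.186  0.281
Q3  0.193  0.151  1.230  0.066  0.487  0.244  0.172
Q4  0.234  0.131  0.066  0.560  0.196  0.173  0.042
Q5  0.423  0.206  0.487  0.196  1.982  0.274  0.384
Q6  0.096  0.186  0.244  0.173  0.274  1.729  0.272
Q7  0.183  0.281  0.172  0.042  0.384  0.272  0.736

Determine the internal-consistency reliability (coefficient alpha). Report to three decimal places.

α = 0.595

Σσᵢ² = 1.445 + 1.418 + 1.230 + 0.560 + 1.982 + 1.729 + 0.736 = 9.100
Sum of off-diagonal covariances = 4.736
Var(T) = 9.100 + 2 × 4.736 = 18.572
α = (k/(k−1))·(1 − Σσᵢ²/Var(T)) = (7/6)·(1 − 9.100/18.572) = 0.595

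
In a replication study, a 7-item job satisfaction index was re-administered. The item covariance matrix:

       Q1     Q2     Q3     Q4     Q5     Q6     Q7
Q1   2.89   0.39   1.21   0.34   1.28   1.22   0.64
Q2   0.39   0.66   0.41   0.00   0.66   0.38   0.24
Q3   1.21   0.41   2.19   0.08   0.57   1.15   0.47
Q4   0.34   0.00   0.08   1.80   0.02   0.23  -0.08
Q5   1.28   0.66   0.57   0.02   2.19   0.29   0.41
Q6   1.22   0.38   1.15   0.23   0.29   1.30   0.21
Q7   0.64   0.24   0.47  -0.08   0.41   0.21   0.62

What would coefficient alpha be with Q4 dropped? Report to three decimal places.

α = 0.791

Remaining items: Q1, Q2, Q3, Q5, Q6, Q7 (k = 6).
Σσ²ᵢ = 2.89 + 0.66 + 2.19 + 2.19 + 1.30 + 0.62 = 9.85
σ²_T = 9.85 + 2 × 9.53 = 28.91
α (item deleted) = (6/5)·(1 − 9.85/28.91) = 0.791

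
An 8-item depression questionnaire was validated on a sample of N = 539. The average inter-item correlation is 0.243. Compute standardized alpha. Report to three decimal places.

standardized alpha = 0.720

Standardized α = k·r̄ / (1 + (k−1)·r̄) = 8 × 0.243 / (1 + 7 × 0.243)
  = 1.9440 / 2.7010 = 0.720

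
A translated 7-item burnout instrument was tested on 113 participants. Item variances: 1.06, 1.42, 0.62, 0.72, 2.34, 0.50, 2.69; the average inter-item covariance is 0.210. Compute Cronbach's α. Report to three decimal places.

α = 0.566

ΣVar(i) = 1.06 + 1.42 + 0.62 + 0.72 + 2.34 + 0.50 + 2.69 = 9.35
Sum of the 21 distinct covariances = 21 × 0.210 = 4.410
total variance = ΣVar(i) + 2·Σcov = 9.35 + 2 × 4.410 = 18.170
α = (7/6)·(1 − 9.35/18.170) = 0.566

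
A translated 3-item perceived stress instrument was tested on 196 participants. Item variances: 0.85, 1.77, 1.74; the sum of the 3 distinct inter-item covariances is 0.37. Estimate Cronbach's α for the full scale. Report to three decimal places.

Σσᵢ² = 0.85 + 1.77 + 1.74 = 4.36
Sum of distinct covariances = 0.37
total variance = Σσᵢ² + 2·Σcov = 4.36 + 2 × 0.37 = 5.10
α = (3/2)·(1 − 4.36/5.10) = 0.218

α = 0.218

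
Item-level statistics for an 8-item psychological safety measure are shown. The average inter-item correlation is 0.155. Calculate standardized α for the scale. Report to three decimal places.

standardized α = 0.595

Standardized α = k·r̄ / (1 + (k−1)·r̄) = 8 × 0.155 / (1 + 7 × 0.155)
  = 1.2400 / 2.0850 = 0.595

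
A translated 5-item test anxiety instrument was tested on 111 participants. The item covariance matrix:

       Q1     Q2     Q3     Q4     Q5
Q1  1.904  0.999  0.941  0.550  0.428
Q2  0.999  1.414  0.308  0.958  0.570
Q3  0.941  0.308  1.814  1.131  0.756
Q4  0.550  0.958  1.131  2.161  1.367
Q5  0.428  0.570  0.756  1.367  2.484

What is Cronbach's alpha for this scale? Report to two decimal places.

sum of item variances = 1.904 + 1.414 + 1.814 + 2.161 + 2.484 = 9.777
Sum of the distinct covariances = 8.008
total variance = 9.777 + 2 × 8.008 = 25.793
α = (k/(k−1))·(1 − sum of item variances/total variance) = (5/4)·(1 − 9.777/25.793) = 0.78

Cronbach's alpha = 0.78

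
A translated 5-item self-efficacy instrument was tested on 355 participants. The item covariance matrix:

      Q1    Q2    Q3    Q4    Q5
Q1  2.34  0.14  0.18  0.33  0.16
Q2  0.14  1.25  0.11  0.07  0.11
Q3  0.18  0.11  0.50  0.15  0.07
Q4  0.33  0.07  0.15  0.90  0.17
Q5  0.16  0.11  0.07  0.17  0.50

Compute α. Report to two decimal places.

α = 0.44

Σσᵢ² = 2.34 + 1.25 + 0.50 + 0.90 + 0.50 = 5.49
Sum of the distinct covariances = 1.49
total variance = 5.49 + 2 × 1.49 = 8.47
α = (k/(k−1))·(1 − Σσᵢ²/total variance) = (5/4)·(1 − 5.49/8.47) = 0.44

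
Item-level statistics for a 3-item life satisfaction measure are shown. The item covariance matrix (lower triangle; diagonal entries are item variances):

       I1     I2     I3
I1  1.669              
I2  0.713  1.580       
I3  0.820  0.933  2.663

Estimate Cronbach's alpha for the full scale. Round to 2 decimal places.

Σσᵢ² = 1.669 + 1.580 + 2.663 = 5.912
Sum of the distinct covariances = 2.466
total variance = 5.912 + 2 × 2.466 = 10.844
α = (k/(k−1))·(1 − Σσᵢ²/total variance) = (3/2)·(1 − 5.912/10.844) = 0.68

Cronbach's alpha = 0.68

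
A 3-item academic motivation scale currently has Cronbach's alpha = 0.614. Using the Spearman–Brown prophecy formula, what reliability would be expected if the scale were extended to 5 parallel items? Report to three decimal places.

Length factor m = 5/3 = 1.6667
α' = m·α / (1 + (m−1)·α)
   = 5/3 × 0.614 / (1 + (5/3 − 1) × 0.614)
   = 1.0233 / 1.4093 = 0.726

predicted reliability = 0.726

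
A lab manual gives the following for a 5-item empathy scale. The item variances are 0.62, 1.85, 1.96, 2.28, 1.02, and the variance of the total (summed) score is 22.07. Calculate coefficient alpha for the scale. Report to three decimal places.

coefficient alpha = 0.812

Σσᵢ² = 0.62 + 1.85 + 1.96 + 2.28 + 1.02 = 7.73
α = (k/(k−1))·(1 − Σσᵢ²/total variance) = (5/4)·(1 − 7.73/22.07) = 0.812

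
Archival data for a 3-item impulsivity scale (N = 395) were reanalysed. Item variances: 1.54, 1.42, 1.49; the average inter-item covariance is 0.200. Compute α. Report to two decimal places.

sum of item variances = 1.54 + 1.42 + 1.49 = 4.45
Sum of the 3 distinct covariances = 3 × 0.200 = 0.600
Var(T) = sum of item variances + 2·Σcov = 4.45 + 2 × 0.600 = 5.650
α = (3/2)·(1 − 4.45/5.650) = 0.32

α = 0.32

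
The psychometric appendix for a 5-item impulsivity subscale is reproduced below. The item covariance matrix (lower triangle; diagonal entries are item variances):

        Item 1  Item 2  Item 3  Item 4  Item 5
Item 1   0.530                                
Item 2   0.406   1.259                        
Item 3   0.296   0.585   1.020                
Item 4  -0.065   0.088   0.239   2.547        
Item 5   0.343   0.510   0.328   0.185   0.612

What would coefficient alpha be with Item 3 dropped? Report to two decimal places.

Remaining items: Item 1, Item 2, Item 4, Item 5 (k = 4).
sum of item variances = 0.530 + 1.259 + 2.547 + 0.612 = 4.948
σ²_T = 4.948 + 2 × 1.467 = 7.882
α (item deleted) = (4/3)·(1 − 4.948/7.882) = 0.50

α = 0.50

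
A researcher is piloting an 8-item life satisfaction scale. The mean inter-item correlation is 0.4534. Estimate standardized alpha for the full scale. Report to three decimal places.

standardized alpha = 0.869

Standardized α = k·r̄ / (1 + (k−1)·r̄) = 8 × 0.4534 / (1 + 7 × 0.4534)
  = 3.6272 / 4.1738 = 0.869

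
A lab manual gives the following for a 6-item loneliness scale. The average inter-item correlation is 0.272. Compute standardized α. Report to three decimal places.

Standardized α = k·r̄ / (1 + (k−1)·r̄) = 6 × 0.272 / (1 + 5 × 0.272)
  = 1.6320 / 2.3600 = 0.692

α = 0.692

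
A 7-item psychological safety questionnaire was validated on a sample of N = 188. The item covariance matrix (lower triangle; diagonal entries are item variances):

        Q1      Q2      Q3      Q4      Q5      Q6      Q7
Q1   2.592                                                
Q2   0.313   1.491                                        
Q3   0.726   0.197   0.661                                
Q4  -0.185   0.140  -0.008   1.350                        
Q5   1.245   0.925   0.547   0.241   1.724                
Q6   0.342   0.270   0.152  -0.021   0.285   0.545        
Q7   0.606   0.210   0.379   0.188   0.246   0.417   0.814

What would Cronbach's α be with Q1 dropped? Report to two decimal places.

Remaining items: Q2, Q3, Q4, Q5, Q6, Q7 (k = 6).
sum of item variances = 1.491 + 0.661 + 1.350 + 1.724 + 0.545 + 0.814 = 6.585
σ²_total = 6.585 + 2 × 4.168 = 14.921
α (item deleted) = (6/5)·(1 − 6.585/14.921) = 0.67

Cronbach's α = 0.67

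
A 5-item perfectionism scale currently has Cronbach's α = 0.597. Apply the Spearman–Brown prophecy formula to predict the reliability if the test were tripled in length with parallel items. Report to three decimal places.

Length factor m = 3
α' = m·α / (1 + (m−1)·α)
   = 3 × 0.597 / (1 + (3 − 1) × 0.597)
   = 1.7910 / 2.1940 = 0.816

predicted reliability = 0.816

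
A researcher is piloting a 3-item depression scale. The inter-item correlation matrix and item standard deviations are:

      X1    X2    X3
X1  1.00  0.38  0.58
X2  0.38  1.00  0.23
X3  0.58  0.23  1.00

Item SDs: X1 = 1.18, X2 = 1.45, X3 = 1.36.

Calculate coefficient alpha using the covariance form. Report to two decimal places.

Σσ²ᵢ = 1.18² + 1.45² + 1.36² = 5.3445
Covariances σ_ij = r_ij · s_i · s_j:
  σ(X1,X2) = 0.38 × 1.18 × 1.45 = 0.6502
  σ(X1,X3) = 0.58 × 1.18 × 1.36 = 0.9308
  σ(X2,X3) = 0.23 × 1.45 × 1.36 = 0.4536
σ²_T = Σσ²ᵢ + 2·Σσ_ij = 5.3445 + 2 × 2.0346 = 9.4137
α = (3/2)·(1 − 5.3445/9.4137) = 0.65

α = 0.65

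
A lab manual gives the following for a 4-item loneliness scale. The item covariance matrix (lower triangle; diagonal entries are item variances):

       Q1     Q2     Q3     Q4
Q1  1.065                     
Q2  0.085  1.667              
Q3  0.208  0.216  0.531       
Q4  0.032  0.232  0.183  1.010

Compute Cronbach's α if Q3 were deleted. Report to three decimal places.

Remaining items: Q1, Q2, Q4 (k = 3).
ΣVar(i) = 1.065 + 1.667 + 1.010 = 3.742
Var(T) = 3.742 + 2 × 0.349 = 4.440
α (item deleted) = (3/2)·(1 − 3.742/4.440) = 0.236

α = 0.236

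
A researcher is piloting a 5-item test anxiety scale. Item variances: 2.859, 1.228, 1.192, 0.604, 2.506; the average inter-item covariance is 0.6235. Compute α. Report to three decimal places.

α = 0.747

Σσᵢ² = 2.859 + 1.228 + 1.192 + 0.604 + 2.506 = 8.389
Sum of the 10 distinct covariances = 10 × 0.6235 = 6.2350
σ²_T = Σσᵢ² + 2·Σcov = 8.389 + 2 × 6.2350 = 20.8590
α = (5/4)·(1 − 8.389/20.8590) = 0.747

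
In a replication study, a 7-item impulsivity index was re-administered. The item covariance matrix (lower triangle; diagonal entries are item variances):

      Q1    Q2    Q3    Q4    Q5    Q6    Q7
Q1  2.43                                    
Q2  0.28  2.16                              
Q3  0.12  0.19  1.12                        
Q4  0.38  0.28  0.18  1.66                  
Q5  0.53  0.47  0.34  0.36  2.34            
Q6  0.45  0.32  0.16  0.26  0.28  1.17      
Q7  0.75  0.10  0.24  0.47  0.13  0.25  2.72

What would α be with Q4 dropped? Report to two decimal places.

α = 0.52

Remaining items: Q1, Q2, Q3, Q5, Q6, Q7 (k = 6).
Σσᵢ² = 2.43 + 2.16 + 1.12 + 2.34 + 1.17 + 2.72 = 11.94
σ²_total = 11.94 + 2 × 4.61 = 21.16
α (item deleted) = (6/5)·(1 − 11.94/21.16) = 0.52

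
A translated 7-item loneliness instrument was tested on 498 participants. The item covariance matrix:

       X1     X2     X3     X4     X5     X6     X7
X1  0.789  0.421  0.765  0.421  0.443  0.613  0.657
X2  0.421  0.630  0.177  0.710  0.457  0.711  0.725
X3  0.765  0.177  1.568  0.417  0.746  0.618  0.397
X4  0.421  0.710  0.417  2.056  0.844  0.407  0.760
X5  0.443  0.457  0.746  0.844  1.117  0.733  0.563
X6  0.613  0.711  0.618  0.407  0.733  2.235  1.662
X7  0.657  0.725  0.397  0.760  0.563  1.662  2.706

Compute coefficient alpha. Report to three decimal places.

ΣVar(i) = 0.789 + 0.630 + 1.568 + 2.056 + 1.117 + 2.235 + 2.706 = 11.101
Sum of the distinct covariances = 13.247
σ²_T = 11.101 + 2 × 13.247 = 37.595
α = (k/(k−1))·(1 − ΣVar(i)/σ²_T) = (7/6)·(1 − 11.101/37.595) = 0.822

coefficient alpha = 0.822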